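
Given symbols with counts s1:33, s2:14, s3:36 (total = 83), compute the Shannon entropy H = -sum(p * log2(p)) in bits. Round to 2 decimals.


Computing entropy H = -sum(p_i * log2(p_i)):
  s1: p = 33/83 = 0.3976, -p*log2(p) = 0.5291
  s2: p = 14/83 = 0.1687, -p*log2(p) = 0.4331
  s3: p = 36/83 = 0.4337, -p*log2(p) = 0.5227
H = sum of terms = 1.4849
Rounded to 2 decimals: 1.48

1.48


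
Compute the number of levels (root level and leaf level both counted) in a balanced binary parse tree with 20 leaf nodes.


In a balanced binary tree with n leaves the deepest leaf is ceil(log2(n)) edges below the root,
so counting node levels inclusive of root and leaves gives ceil(log2(n)) + 1 levels.
log2(20) = 4.3219
ceil(4.3219) = 5
levels = 5 + 1 = 6

6


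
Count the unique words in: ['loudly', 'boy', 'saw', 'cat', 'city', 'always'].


Listing all tokens and tracking unique types:
  Token 1: 'loudly' -> NEW (unique so far: 1)
  Token 2: 'boy' -> NEW (unique so far: 2)
  Token 3: 'saw' -> NEW (unique so far: 3)
  Token 4: 'cat' -> NEW (unique so far: 4)
  Token 5: 'city' -> NEW (unique so far: 5)
  Token 6: 'always' -> NEW (unique so far: 6)
Unique types: ('always', 'boy', 'cat', 'city', 'loudly', 'saw')
Vocabulary size: 6

6


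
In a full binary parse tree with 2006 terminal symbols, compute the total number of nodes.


Leaf nodes (terminals): 2006
Internal nodes = n - 1 = 2006 - 1 = 2005
Total = leaves + internal = 2006 + 2005 = 4011

4011


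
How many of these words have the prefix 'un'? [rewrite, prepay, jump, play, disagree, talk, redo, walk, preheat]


Checking each word for prefix 'un':
  'rewrite' -> no (count: 0)
  'prepay' -> no (count: 0)
  'jump' -> no (count: 0)
  'play' -> no (count: 0)
  'disagree' -> no (count: 0)
  'talk' -> no (count: 0)
  'redo' -> no (count: 0)
  'walk' -> no (count: 0)
  'preheat' -> no (count: 0)
Total with prefix 'un': 0

0


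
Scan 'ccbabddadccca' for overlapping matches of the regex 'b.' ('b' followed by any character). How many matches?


Pattern: b. means 'b' followed by any character.
Scanning 'ccbabddadccca' position-by-position:
  Pos 0: window 'cc' -> no
  Pos 1: window 'cb' -> no
  Pos 2: window 'ba' -> MATCH
  Pos 3: window 'ab' -> no
  Pos 4: window 'bd' -> MATCH
  Pos 5: window 'dd' -> no
  Pos 6: window 'da' -> no
  Pos 7: window 'ad' -> no
  Pos 8: window 'dc' -> no
  Pos 9: window 'cc' -> no
  Pos 10: window 'cc' -> no
  Pos 11: window 'ca' -> no
  Pos 12: window 'a' -> no
Total matches: 2

2


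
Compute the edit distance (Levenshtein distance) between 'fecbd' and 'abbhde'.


Building DP table for s1='fecbd' (len 5) and s2='abbhde' (len 6):
       a  b  b  h  d  e
    0  1  2  3  4  5  6
  f 1  1  2  3  4  5  6
  e 2  2  2  3  4  5  5
  c 3  3  3  3  4  5  6
  b 4  4  3  3  4  5  6
  d 5  5  4  4  4  4  5
Edit distance = dp[5][6] = 5

5


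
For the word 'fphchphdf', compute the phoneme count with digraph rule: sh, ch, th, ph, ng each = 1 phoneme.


Parsing 'fphchphdf' greedily, digraphs first:
  'f' -> consonant phoneme (phonemes so far: 1)
  'ph' -> digraph (1 consonant phoneme) (phonemes so far: 2)
  'ch' -> digraph (1 consonant phoneme) (phonemes so far: 3)
  'ph' -> digraph (1 consonant phoneme) (phonemes so far: 4)
  'd' -> consonant phoneme (phonemes so far: 5)
  'f' -> consonant phoneme (phonemes so far: 6)
Total phonemes: 6

6


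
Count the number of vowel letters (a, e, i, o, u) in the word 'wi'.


Scanning each character of 'wi':
  Position 1: 'w' -> consonant (running count: 0)
  Position 2: 'i' -> vowel (running count: 1)
Total vowels: 1

1


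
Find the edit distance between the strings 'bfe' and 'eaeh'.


Building DP table for s1='bfe' (len 3) and s2='eaeh' (len 4):
       e  a  e  h
    0  1  2  3  4
  b 1  1  2  3  4
  f 2  2  2  3  4
  e 3  2  3  2  3
Edit distance = dp[3][4] = 3

3


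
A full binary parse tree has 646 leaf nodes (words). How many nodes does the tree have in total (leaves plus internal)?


Leaf nodes (terminals): 646
Internal nodes = n - 1 = 646 - 1 = 645
Total = leaves + internal = 646 + 645 = 1291

1291


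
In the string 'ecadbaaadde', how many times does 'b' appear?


Scanning 'ecadbaaadde' for 'b':
  Position 4: 'b' -> MATCH (count: 1)
Total occurrences of 'b': 1

1


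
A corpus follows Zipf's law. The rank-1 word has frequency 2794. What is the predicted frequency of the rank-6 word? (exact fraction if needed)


Zipf's law: freq(rank) = f1 / rank
f1 = 2794, rank = 6
freq = 2794 / 6
GCD(2794, 6) = 2
Simplified: 1397/3

1397/3


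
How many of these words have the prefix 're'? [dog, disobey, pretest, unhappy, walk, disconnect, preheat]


Checking each word for prefix 're':
  'dog' -> no (count: 0)
  'disobey' -> no (count: 0)
  'pretest' -> no (count: 0)
  'unhappy' -> no (count: 0)
  'walk' -> no (count: 0)
  'disconnect' -> no (count: 0)
  'preheat' -> no (count: 0)
Total with prefix 're': 0

0


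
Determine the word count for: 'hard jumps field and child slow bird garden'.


Counting words by splitting on spaces:
  Word 1: 'hard'
  Word 2: 'jumps'
  Word 3: 'field'
  Word 4: 'and'
  Word 5: 'child'
  Word 6: 'slow'
  Word 7: 'bird'
  Word 8: 'garden'
Total words: 8

8


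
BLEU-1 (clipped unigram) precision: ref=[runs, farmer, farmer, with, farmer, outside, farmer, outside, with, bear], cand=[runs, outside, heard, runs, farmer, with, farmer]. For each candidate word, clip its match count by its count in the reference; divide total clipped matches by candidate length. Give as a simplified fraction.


Reference word counts: {'bear': 1, 'farmer': 4, 'outside': 2, 'runs': 1, 'with': 2}
Checking each candidate word (with clipping):
  'runs' -> in reference (ref count 1, used 1/1) -> match (matches: 1)
  'outside' -> in reference (ref count 2, used 1/2) -> match (matches: 2)
  'heard' -> not in reference -> no match (matches: 2)
  'runs' -> ref count 1 already used up (1/1) -> clipped, no match (matches: 2)
  'farmer' -> in reference (ref count 4, used 1/4) -> match (matches: 3)
  'with' -> in reference (ref count 2, used 1/2) -> match (matches: 4)
  'farmer' -> in reference (ref count 4, used 2/4) -> match (matches: 5)
Clipped matches: 5, Candidate length: 7
Precision = 5/7

5/7


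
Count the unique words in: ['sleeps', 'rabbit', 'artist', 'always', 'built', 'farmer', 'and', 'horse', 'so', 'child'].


Listing all tokens and tracking unique types:
  Token 1: 'sleeps' -> NEW (unique so far: 1)
  Token 2: 'rabbit' -> NEW (unique so far: 2)
  Token 3: 'artist' -> NEW (unique so far: 3)
  Token 4: 'always' -> NEW (unique so far: 4)
  Token 5: 'built' -> NEW (unique so far: 5)
  Token 6: 'farmer' -> NEW (unique so far: 6)
  Token 7: 'and' -> NEW (unique so far: 7)
  Token 8: 'horse' -> NEW (unique so far: 8)
  Token 9: 'so' -> NEW (unique so far: 9)
  Token 10: 'child' -> NEW (unique so far: 10)
Unique types: ('always', 'and', 'artist', 'built', 'child', 'farmer', 'horse', 'rabbit', 'sleeps', 'so')
Vocabulary size: 10

10


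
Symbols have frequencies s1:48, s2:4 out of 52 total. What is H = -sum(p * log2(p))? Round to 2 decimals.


Computing entropy H = -sum(p_i * log2(p_i)):
  s1: p = 48/52 = 0.9231, -p*log2(p) = 0.1066
  s2: p = 4/52 = 0.0769, -p*log2(p) = 0.2846
H = sum of terms = 0.3912
Rounded to 2 decimals: 0.39

0.39


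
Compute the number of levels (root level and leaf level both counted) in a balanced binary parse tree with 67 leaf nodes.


In a balanced binary tree with n leaves the deepest leaf is ceil(log2(n)) edges below the root,
so counting node levels inclusive of root and leaves gives ceil(log2(n)) + 1 levels.
log2(67) = 6.0661
ceil(6.0661) = 7
levels = 7 + 1 = 8

8


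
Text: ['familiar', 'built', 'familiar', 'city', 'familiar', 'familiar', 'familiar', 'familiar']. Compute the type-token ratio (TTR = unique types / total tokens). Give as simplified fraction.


Tokens: 8
Unique types: ('built', 'city', 'familiar') = 3
TTR = 3/8
Already in lowest terms.

3/8


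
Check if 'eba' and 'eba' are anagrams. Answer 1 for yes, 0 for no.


Sort characters of 'eba': 'abe'
Sort characters of 'eba': 'abe'
Sorted forms match -> they ARE anagrams
Result: 1

1


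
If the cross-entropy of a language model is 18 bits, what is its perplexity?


Perplexity formula: PP = 2^H
H = 18
PP = 2^18
PP = 2^18 = 262144

262144


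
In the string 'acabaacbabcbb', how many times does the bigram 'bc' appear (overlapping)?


Scanning 'acabaacbabcbb' for bigram 'bc':
  Position 0: 'ac' -> no
  Position 1: 'ca' -> no
  Position 2: 'ab' -> no
  Position 3: 'ba' -> no
  Position 4: 'aa' -> no
  Position 5: 'ac' -> no
  Position 6: 'cb' -> no
  Position 7: 'ba' -> no
  Position 8: 'ab' -> no
  Position 9: 'bc' -> MATCH
  Position 10: 'cb' -> no
  Position 11: 'bb' -> no
Total matches: 1

1


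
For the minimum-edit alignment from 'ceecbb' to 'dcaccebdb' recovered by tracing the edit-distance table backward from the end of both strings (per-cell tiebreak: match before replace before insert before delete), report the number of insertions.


Edit distance = 5. Backtracking from cell (6, 9) with preference match > replace > insert > delete,
then listing the resulting alignment 'ceecbb' -> 'dcaccebdb' left to right:
  Step 1: insert 'd' [insertion #1]
  Step 2: keep 'c'
  Step 3: replace e->a
  Step 4: replace e->c
  Step 5: keep 'c'
  Step 6: insert 'e' [insertion #2]
  Step 7: keep 'b'
  Step 8: insert 'd' [insertion #3]
  Step 9: keep 'b'
Total insertions: 3

3


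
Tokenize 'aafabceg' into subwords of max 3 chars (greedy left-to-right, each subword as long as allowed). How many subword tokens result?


'aafabceg' has 8 characters.
Chunking with max size 3:
  Chunk 1: 'aaf' (positions 0-2)
  Chunk 2: 'abc' (positions 3-5)
  Chunk 3: 'eg' (positions 6-7)
Total chunks: ceil(8 / 3) = 3

3


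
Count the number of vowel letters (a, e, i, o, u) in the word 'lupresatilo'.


Scanning each character of 'lupresatilo':
  Position 1: 'l' -> consonant (running count: 0)
  Position 2: 'u' -> vowel (running count: 1)
  Position 3: 'p' -> consonant (running count: 1)
  Position 4: 'r' -> consonant (running count: 1)
  Position 5: 'e' -> vowel (running count: 2)
  Position 6: 's' -> consonant (running count: 2)
  Position 7: 'a' -> vowel (running count: 3)
  Position 8: 't' -> consonant (running count: 3)
  Position 9: 'i' -> vowel (running count: 4)
  Position 10: 'l' -> consonant (running count: 4)
  Position 11: 'o' -> vowel (running count: 5)
Total vowels: 5

5


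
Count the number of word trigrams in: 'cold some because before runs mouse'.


Word trigrams from [6] words:
  Trigram 1: (cold some because)
  Trigram 2: (some because before)
  Trigram 3: (because before runs)
  Trigram 4: (before runs mouse)
Total word trigrams: 6 - 2 = 4

4


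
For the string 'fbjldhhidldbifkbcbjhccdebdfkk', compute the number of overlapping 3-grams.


String 'fbjldhhidldbifkbcbjhccdebdfkk' has length L = 29.
Number of overlapping n-grams = L - n + 1
Substituting: 29 - 3 + 1 = 27

27


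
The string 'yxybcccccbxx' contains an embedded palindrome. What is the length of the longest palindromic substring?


Scanning 'yxybcccccbxx' for palindromic substrings.
Substring at positions 3-9: 'bcccccb'.
Check: reverse('bcccccb') = 'bcccccb' -> palindrome confirmed.
Neighbouring characters ('y' / 'x') break symmetry, so it cannot extend further.
No longer palindromic substring exists; longest length = 7

7


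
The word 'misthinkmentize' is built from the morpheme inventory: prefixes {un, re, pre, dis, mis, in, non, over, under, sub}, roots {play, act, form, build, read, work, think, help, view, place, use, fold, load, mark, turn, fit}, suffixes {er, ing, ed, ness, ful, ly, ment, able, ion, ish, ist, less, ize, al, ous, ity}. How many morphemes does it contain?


Segmenting 'misthinkmentize' against the inventory:
  'mis' -> prefix (morpheme 1)
  'think' -> root (morpheme 2)
  'ment' -> suffix (morpheme 3)
  'ize' -> suffix (morpheme 4)
Total morphemes: 4

4


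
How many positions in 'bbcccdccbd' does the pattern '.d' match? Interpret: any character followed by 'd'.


Pattern: .d means any character followed by 'd'.
Scanning 'bbcccdccbd' position-by-position:
  Pos 0: window 'bb' -> no
  Pos 1: window 'bc' -> no
  Pos 2: window 'cc' -> no
  Pos 3: window 'cc' -> no
  Pos 4: window 'cd' -> MATCH
  Pos 5: window 'dc' -> no
  Pos 6: window 'cc' -> no
  Pos 7: window 'cb' -> no
  Pos 8: window 'bd' -> MATCH
  Pos 9: window 'd' -> no
Total matches: 2

2


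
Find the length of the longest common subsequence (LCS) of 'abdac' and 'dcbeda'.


DP table for LCS of 'abdac' and 'dcbeda':
       d  c  b  e  d  a
    0  0  0  0  0  0  0
  a 0  0  0  0  0  0  1
  b 0  0  0  1  1  1  1
  d 0  1  1  1  1  2  2
  a 0  1  1  1  1  2  3
  c 0  1  2  2  2  2  3
LCS: 'bda'
LCS length = 3

3


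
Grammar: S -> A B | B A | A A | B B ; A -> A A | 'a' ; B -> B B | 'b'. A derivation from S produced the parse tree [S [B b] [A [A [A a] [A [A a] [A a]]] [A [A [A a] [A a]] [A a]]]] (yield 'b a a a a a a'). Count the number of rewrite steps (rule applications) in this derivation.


Every bracketed nonterminal node [X ...] in the tree is produced by exactly one rule application.
Reading the tree off as a leftmost derivation:
  Step 1: S  =>  B A   (applied S -> B A)
  Step 2: B A  =>  b A   (applied B -> b)
  Step 3: b A  =>  b A A   (applied A -> A A)
  Step 4: b A A  =>  b A A A   (applied A -> A A)
  Step 5: b A A A  =>  b a A A   (applied A -> a)
  Step 6: b a A A  =>  b a A A A   (applied A -> A A)
  Step 7: b a A A A  =>  b a a A A   (applied A -> a)
  Step 8: b a a A A  =>  b a a a A   (applied A -> a)
  Step 9: b a a a A  =>  b a a a A A   (applied A -> A A)
  Step 10: b a a a A A  =>  b a a a A A A   (applied A -> A A)
  Step 11: b a a a A A A  =>  b a a a a A A   (applied A -> a)
  Step 12: b a a a a A A  =>  b a a a a a A   (applied A -> a)
  Step 13: b a a a a a A  =>  b a a a a a a   (applied A -> a)
Final yield: b a a a a a a
Total rewrite steps: 13

13


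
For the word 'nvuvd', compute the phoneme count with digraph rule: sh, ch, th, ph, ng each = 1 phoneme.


Parsing 'nvuvd' greedily, digraphs first:
  'n' -> consonant phoneme (phonemes so far: 1)
  'v' -> consonant phoneme (phonemes so far: 2)
  'u' -> vowel phoneme (phonemes so far: 3)
  'v' -> consonant phoneme (phonemes so far: 4)
  'd' -> consonant phoneme (phonemes so far: 5)
Total phonemes: 5

5


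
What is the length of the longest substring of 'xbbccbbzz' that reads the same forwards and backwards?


Scanning 'xbbccbbzz' for palindromic substrings.
Substring at positions 1-6: 'bbccbb'.
Check: reverse('bbccbb') = 'bbccbb' -> palindrome confirmed.
Neighbouring characters ('x' / 'z') break symmetry, so it cannot extend further.
No longer palindromic substring exists; longest length = 6

6


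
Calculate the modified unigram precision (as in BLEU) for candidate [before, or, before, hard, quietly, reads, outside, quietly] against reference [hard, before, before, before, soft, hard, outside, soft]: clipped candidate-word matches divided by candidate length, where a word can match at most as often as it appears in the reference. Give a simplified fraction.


Reference word counts: {'before': 3, 'hard': 2, 'outside': 1, 'soft': 2}
Checking each candidate word (with clipping):
  'before' -> in reference (ref count 3, used 1/3) -> match (matches: 1)
  'or' -> not in reference -> no match (matches: 1)
  'before' -> in reference (ref count 3, used 2/3) -> match (matches: 2)
  'hard' -> in reference (ref count 2, used 1/2) -> match (matches: 3)
  'quietly' -> not in reference -> no match (matches: 3)
  'reads' -> not in reference -> no match (matches: 3)
  'outside' -> in reference (ref count 1, used 1/1) -> match (matches: 4)
  'quietly' -> not in reference -> no match (matches: 4)
Clipped matches: 4, Candidate length: 8
Precision = 4/8 = 1/2

1/2


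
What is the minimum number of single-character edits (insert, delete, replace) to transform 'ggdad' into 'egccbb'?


Building DP table for s1='ggdad' (len 5) and s2='egccbb' (len 6):
       e  g  c  c  b  b
    0  1  2  3  4  5  6
  g 1  1  1  2  3  4  5
  g 2  2  1  2  3  4  5
  d 3  3  2  2  3  4  5
  a 4  4  3  3  3  4  5
  d 5  5  4  4  4  4  5
Edit distance = dp[5][6] = 5

5


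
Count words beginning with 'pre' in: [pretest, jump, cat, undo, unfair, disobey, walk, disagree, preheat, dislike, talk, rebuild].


Checking each word for prefix 'pre':
  'pretest' -> YES, starts with 'pre' (count: 1)
  'jump' -> no (count: 1)
  'cat' -> no (count: 1)
  'undo' -> no (count: 1)
  'unfair' -> no (count: 1)
  'disobey' -> no (count: 1)
  'walk' -> no (count: 1)
  'disagree' -> no (count: 1)
  'preheat' -> YES, starts with 'pre' (count: 2)
  'dislike' -> no (count: 2)
  'talk' -> no (count: 2)
  'rebuild' -> no (count: 2)
Total with prefix 'pre': 2

2


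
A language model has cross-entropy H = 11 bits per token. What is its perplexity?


Perplexity formula: PP = 2^H
H = 11
PP = 2^11
PP = 2^11 = 2048

2048


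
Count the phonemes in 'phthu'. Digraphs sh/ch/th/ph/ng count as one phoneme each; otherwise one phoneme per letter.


Parsing 'phthu' greedily, digraphs first:
  'ph' -> digraph (1 consonant phoneme) (phonemes so far: 1)
  'th' -> digraph (1 consonant phoneme) (phonemes so far: 2)
  'u' -> vowel phoneme (phonemes so far: 3)
Total phonemes: 3

3


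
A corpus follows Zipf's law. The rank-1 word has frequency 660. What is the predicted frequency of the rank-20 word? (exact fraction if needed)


Zipf's law: freq(rank) = f1 / rank
f1 = 660, rank = 20
freq = 660 / 20
= 33

33


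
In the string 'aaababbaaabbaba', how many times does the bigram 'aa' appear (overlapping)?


Scanning 'aaababbaaabbaba' for bigram 'aa':
  Position 0: 'aa' -> MATCH
  Position 1: 'aa' -> MATCH
  Position 2: 'ab' -> no
  Position 3: 'ba' -> no
  Position 4: 'ab' -> no
  Position 5: 'bb' -> no
  Position 6: 'ba' -> no
  Position 7: 'aa' -> MATCH
  Position 8: 'aa' -> MATCH
  Position 9: 'ab' -> no
  Position 10: 'bb' -> no
  Position 11: 'ba' -> no
  Position 12: 'ab' -> no
  Position 13: 'ba' -> no
Total matches: 4

4


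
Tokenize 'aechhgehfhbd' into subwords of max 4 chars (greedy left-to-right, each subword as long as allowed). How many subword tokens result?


'aechhgehfhbd' has 12 characters.
Chunking with max size 4:
  Chunk 1: 'aech' (positions 0-3)
  Chunk 2: 'hgeh' (positions 4-7)
  Chunk 3: 'fhbd' (positions 8-11)
Total chunks: ceil(12 / 4) = 3

3


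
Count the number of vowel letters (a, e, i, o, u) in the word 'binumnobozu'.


Scanning each character of 'binumnobozu':
  Position 1: 'b' -> consonant (running count: 0)
  Position 2: 'i' -> vowel (running count: 1)
  Position 3: 'n' -> consonant (running count: 1)
  Position 4: 'u' -> vowel (running count: 2)
  Position 5: 'm' -> consonant (running count: 2)
  Position 6: 'n' -> consonant (running count: 2)
  Position 7: 'o' -> vowel (running count: 3)
  Position 8: 'b' -> consonant (running count: 3)
  Position 9: 'o' -> vowel (running count: 4)
  Position 10: 'z' -> consonant (running count: 4)
  Position 11: 'u' -> vowel (running count: 5)
Total vowels: 5

5


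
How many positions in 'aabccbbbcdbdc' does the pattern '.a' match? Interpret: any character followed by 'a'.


Pattern: .a means any character followed by 'a'.
Scanning 'aabccbbbcdbdc' position-by-position:
  Pos 0: window 'aa' -> MATCH
  Pos 1: window 'ab' -> no
  Pos 2: window 'bc' -> no
  Pos 3: window 'cc' -> no
  Pos 4: window 'cb' -> no
  Pos 5: window 'bb' -> no
  Pos 6: window 'bb' -> no
  Pos 7: window 'bc' -> no
  Pos 8: window 'cd' -> no
  Pos 9: window 'db' -> no
  Pos 10: window 'bd' -> no
  Pos 11: window 'dc' -> no
  Pos 12: window 'c' -> no
Total matches: 1

1


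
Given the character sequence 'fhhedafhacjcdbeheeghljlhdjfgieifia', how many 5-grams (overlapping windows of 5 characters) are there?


String 'fhhedafhacjcdbeheeghljlhdjfgieifia' has length L = 34.
Number of overlapping n-grams = L - n + 1
Substituting: 34 - 5 + 1 = 30

30


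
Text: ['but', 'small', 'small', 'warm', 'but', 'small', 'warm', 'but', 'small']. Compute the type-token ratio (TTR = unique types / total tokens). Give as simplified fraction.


Tokens: 9
Unique types: ('but', 'small', 'warm') = 3
TTR = 3/9
Simplify: divide both by 3 -> 1/3
TTR = 1/3

1/3


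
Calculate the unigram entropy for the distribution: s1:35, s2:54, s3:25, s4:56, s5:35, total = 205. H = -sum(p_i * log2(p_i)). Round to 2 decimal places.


Computing entropy H = -sum(p_i * log2(p_i)):
  s1: p = 35/205 = 0.1707, -p*log2(p) = 0.4354
  s2: p = 54/205 = 0.2634, -p*log2(p) = 0.5070
  s3: p = 25/205 = 0.1220, -p*log2(p) = 0.3702
  s4: p = 56/205 = 0.2732, -p*log2(p) = 0.5114
  s5: p = 35/205 = 0.1707, -p*log2(p) = 0.4354
H = sum of terms = 2.2594
Rounded to 2 decimals: 2.26

2.26


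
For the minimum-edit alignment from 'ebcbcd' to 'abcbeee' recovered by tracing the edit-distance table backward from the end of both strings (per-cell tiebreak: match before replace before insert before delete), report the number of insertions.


Edit distance = 4. Backtracking from cell (6, 7) with preference match > replace > insert > delete,
then listing the resulting alignment 'ebcbcd' -> 'abcbeee' left to right:
  Step 1: replace e->a
  Step 2: keep 'b'
  Step 3: keep 'c'
  Step 4: keep 'b'
  Step 5: insert 'e' [insertion #1]
  Step 6: replace c->e
  Step 7: replace d->e
Total insertions: 1

1


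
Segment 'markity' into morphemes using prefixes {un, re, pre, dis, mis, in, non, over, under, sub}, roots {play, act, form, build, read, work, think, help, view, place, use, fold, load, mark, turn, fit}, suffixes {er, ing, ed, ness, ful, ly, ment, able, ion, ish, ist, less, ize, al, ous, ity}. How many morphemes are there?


Segmenting 'markity' against the inventory:
  'mark' -> root (morpheme 1)
  'ity' -> suffix (morpheme 2)
Total morphemes: 2

2


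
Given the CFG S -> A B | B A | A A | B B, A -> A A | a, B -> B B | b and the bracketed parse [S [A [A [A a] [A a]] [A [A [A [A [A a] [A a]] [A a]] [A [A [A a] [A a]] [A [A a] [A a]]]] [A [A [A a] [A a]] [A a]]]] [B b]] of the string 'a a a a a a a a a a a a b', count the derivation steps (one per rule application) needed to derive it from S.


Every bracketed nonterminal node [X ...] in the tree is produced by exactly one rule application.
Reading the tree off as a leftmost derivation:
  Step 1: S  =>  A B   (applied S -> A B)
  Step 2: A B  =>  A A B   (applied A -> A A)
  Step 3: A A B  =>  A A A B   (applied A -> A A)
  Step 4: A A A B  =>  a A A B   (applied A -> a)
  Step 5: a A A B  =>  a a A B   (applied A -> a)
  Step 6: a a A B  =>  a a A A B   (applied A -> A A)
  Step 7: a a A A B  =>  a a A A A B   (applied A -> A A)
  Step 8: a a A A A B  =>  a a A A A A B   (applied A -> A A)
  Step 9: a a A A A A B  =>  a a A A A A A B   (applied A -> A A)
  Step 10: a a A A A A A B  =>  a a a A A A A B   (applied A -> a)
  Step 11: a a a A A A A B  =>  a a a a A A A B   (applied A -> a)
  Step 12: a a a a A A A B  =>  a a a a a A A B   (applied A -> a)
  Step 13: a a a a a A A B  =>  a a a a a A A A B   (applied A -> A A)
  Step 14: a a a a a A A A B  =>  a a a a a A A A A B   (applied A -> A A)
  Step 15: a a a a a A A A A B  =>  a a a a a a A A A B   (applied A -> a)
  Step 16: a a a a a a A A A B  =>  a a a a a a a A A B   (applied A -> a)
  Step 17: a a a a a a a A A B  =>  a a a a a a a A A A B   (applied A -> A A)
  Step 18: a a a a a a a A A A B  =>  a a a a a a a a A A B   (applied A -> a)
  Step 19: a a a a a a a a A A B  =>  a a a a a a a a a A B   (applied A -> a)
  Step 20: a a a a a a a a a A B  =>  a a a a a a a a a A A B   (applied A -> A A)
  Step 21: a a a a a a a a a A A B  =>  a a a a a a a a a A A A B   (applied A -> A A)
  Step 22: a a a a a a a a a A A A B  =>  a a a a a a a a a a A A B   (applied A -> a)
  Step 23: a a a a a a a a a a A A B  =>  a a a a a a a a a a a A B   (applied A -> a)
  Step 24: a a a a a a a a a a a A B  =>  a a a a a a a a a a a a B   (applied A -> a)
  Step 25: a a a a a a a a a a a a B  =>  a a a a a a a a a a a a b   (applied B -> b)
Final yield: a a a a a a a a a a a a b
Total rewrite steps: 25

25


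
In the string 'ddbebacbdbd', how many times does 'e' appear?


Scanning 'ddbebacbdbd' for 'e':
  Position 3: 'e' -> MATCH (count: 1)
Total occurrences of 'e': 1

1


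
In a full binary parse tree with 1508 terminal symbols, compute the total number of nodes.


Leaf nodes (terminals): 1508
Internal nodes = n - 1 = 1508 - 1 = 1507
Total = leaves + internal = 1508 + 1507 = 3015

3015


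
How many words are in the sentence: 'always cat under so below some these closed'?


Counting words by splitting on spaces:
  Word 1: 'always'
  Word 2: 'cat'
  Word 3: 'under'
  Word 4: 'so'
  Word 5: 'below'
  Word 6: 'some'
  Word 7: 'these'
  Word 8: 'closed'
Total words: 8

8


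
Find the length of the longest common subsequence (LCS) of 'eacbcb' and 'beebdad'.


DP table for LCS of 'eacbcb' and 'beebdad':
       b  e  e  b  d  a  d
    0  0  0  0  0  0  0  0
  e 0  0  1  1  1  1  1  1
  a 0  0  1  1  1  1  2  2
  c 0  0  1  1  1  1  2  2
  b 0  1  1  1  2  2  2  2
  c 0  1  1  1  2  2  2  2
  b 0  1  1  1  2  2  2  2
LCS: 'ea'
LCS length = 2

2


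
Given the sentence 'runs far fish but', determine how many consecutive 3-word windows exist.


Word trigrams from [4] words:
  Trigram 1: (runs far fish)
  Trigram 2: (far fish but)
Total word trigrams: 4 - 2 = 2

2


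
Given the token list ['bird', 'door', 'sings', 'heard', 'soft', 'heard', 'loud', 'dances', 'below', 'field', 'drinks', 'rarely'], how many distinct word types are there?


Listing all tokens and tracking unique types:
  Token 1: 'bird' -> NEW (unique so far: 1)
  Token 2: 'door' -> NEW (unique so far: 2)
  Token 3: 'sings' -> NEW (unique so far: 3)
  Token 4: 'heard' -> NEW (unique so far: 4)
  Token 5: 'soft' -> NEW (unique so far: 5)
  Token 6: 'heard' -> duplicate (unique so far: 5)
  Token 7: 'loud' -> NEW (unique so far: 6)
  Token 8: 'dances' -> NEW (unique so far: 7)
  Token 9: 'below' -> NEW (unique so far: 8)
  Token 10: 'field' -> NEW (unique so far: 9)
  Token 11: 'drinks' -> NEW (unique so far: 10)
  Token 12: 'rarely' -> NEW (unique so far: 11)
Unique types: ('below', 'bird', 'dances', 'door', 'drinks', 'field', 'heard', 'loud', 'rarely', 'sings', 'soft')
Vocabulary size: 11

11


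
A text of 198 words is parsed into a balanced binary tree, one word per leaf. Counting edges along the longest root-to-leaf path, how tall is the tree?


In a balanced binary tree with n leaves the deepest leaf is ceil(log2(n)) edges below the root.
log2(198) = 7.6294
ceil(7.6294) = 8
height (edges) = 8

8


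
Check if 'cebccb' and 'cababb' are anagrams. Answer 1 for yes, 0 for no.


Sort characters of 'cebccb': 'bbccce'
Sort characters of 'cababb': 'aabbbc'
Sorted forms differ -> they are NOT anagrams
Result: 0

0


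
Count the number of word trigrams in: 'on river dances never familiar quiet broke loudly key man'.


Word trigrams from [10] words:
  Trigram 1: (on river dances)
  Trigram 2: (river dances never)
  Trigram 3: (dances never familiar)
  Trigram 4: (never familiar quiet)
  Trigram 5: (familiar quiet broke)
  Trigram 6: (quiet broke loudly)
  Trigram 7: (broke loudly key)
  Trigram 8: (loudly key man)
Total word trigrams: 10 - 2 = 8

8


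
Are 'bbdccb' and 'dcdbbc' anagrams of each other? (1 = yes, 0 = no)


Sort characters of 'bbdccb': 'bbbccd'
Sort characters of 'dcdbbc': 'bbccdd'
Sorted forms differ -> they are NOT anagrams
Result: 0

0


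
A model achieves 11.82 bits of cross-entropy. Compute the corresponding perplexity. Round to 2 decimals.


Perplexity formula: PP = 2^H
H = 11.82
PP = 2^11.82
Decompose: 2^11.82 = 2^11 * 2^0.82
2^11 = 2048, 2^0.82 ~ 1.7654060
PP ~ 2048 * 1.7654060 = 3615.5514880
Rounded to 2 decimals: 3615.55

3615.55


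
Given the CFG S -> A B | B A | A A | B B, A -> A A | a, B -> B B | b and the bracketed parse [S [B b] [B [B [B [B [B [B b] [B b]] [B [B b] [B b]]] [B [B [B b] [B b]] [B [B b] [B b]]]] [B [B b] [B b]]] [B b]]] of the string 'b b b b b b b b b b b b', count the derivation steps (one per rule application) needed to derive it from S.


Every bracketed nonterminal node [X ...] in the tree is produced by exactly one rule application.
Reading the tree off as a leftmost derivation:
  Step 1: S  =>  B B   (applied S -> B B)
  Step 2: B B  =>  b B   (applied B -> b)
  Step 3: b B  =>  b B B   (applied B -> B B)
  Step 4: b B B  =>  b B B B   (applied B -> B B)
  Step 5: b B B B  =>  b B B B B   (applied B -> B B)
  Step 6: b B B B B  =>  b B B B B B   (applied B -> B B)
  Step 7: b B B B B B  =>  b B B B B B B   (applied B -> B B)
  Step 8: b B B B B B B  =>  b b B B B B B   (applied B -> b)
  Step 9: b b B B B B B  =>  b b b B B B B   (applied B -> b)
  Step 10: b b b B B B B  =>  b b b B B B B B   (applied B -> B B)
  Step 11: b b b B B B B B  =>  b b b b B B B B   (applied B -> b)
  Step 12: b b b b B B B B  =>  b b b b b B B B   (applied B -> b)
  Step 13: b b b b b B B B  =>  b b b b b B B B B   (applied B -> B B)
  Step 14: b b b b b B B B B  =>  b b b b b B B B B B   (applied B -> B B)
  Step 15: b b b b b B B B B B  =>  b b b b b b B B B B   (applied B -> b)
  Step 16: b b b b b b B B B B  =>  b b b b b b b B B B   (applied B -> b)
  Step 17: b b b b b b b B B B  =>  b b b b b b b B B B B   (applied B -> B B)
  Step 18: b b b b b b b B B B B  =>  b b b b b b b b B B B   (applied B -> b)
  Step 19: b b b b b b b b B B B  =>  b b b b b b b b b B B   (applied B -> b)
  Step 20: b b b b b b b b b B B  =>  b b b b b b b b b B B B   (applied B -> B B)
  Step 21: b b b b b b b b b B B B  =>  b b b b b b b b b b B B   (applied B -> b)
  Step 22: b b b b b b b b b b B B  =>  b b b b b b b b b b b B   (applied B -> b)
  Step 23: b b b b b b b b b b b B  =>  b b b b b b b b b b b b   (applied B -> b)
Final yield: b b b b b b b b b b b b
Total rewrite steps: 23

23


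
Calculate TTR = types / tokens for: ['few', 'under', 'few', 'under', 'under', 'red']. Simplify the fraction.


Tokens: 6
Unique types: ('few', 'red', 'under') = 3
TTR = 3/6
Simplify: divide both by 3 -> 1/2
TTR = 1/2

1/2


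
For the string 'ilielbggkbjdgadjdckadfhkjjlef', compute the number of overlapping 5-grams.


String 'ilielbggkbjdgadjdckadfhkjjlef' has length L = 29.
Number of overlapping n-grams = L - n + 1
Substituting: 29 - 5 + 1 = 25

25


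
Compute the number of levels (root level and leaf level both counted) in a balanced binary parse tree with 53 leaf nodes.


In a balanced binary tree with n leaves the deepest leaf is ceil(log2(n)) edges below the root,
so counting node levels inclusive of root and leaves gives ceil(log2(n)) + 1 levels.
log2(53) = 5.7279
ceil(5.7279) = 6
levels = 6 + 1 = 7

7


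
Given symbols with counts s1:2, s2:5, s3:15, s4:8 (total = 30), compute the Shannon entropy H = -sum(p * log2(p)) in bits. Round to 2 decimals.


Computing entropy H = -sum(p_i * log2(p_i)):
  s1: p = 2/30 = 0.0667, -p*log2(p) = 0.2605
  s2: p = 5/30 = 0.1667, -p*log2(p) = 0.4308
  s3: p = 15/30 = 0.5000, -p*log2(p) = 0.5000
  s4: p = 8/30 = 0.2667, -p*log2(p) = 0.5085
H = sum of terms = 1.6998
Rounded to 2 decimals: 1.70

1.70


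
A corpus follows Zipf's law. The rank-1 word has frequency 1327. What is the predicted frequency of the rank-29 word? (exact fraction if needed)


Zipf's law: freq(rank) = f1 / rank
f1 = 1327, rank = 29
freq = 1327 / 29
GCD(1327, 29) = 1
Simplified: 1327/29

1327/29


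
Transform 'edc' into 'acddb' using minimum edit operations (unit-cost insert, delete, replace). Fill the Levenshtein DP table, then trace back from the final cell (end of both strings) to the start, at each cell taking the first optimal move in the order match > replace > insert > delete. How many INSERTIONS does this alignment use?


Edit distance = 4. Backtracking from cell (3, 5) with preference match > replace > insert > delete,
then listing the resulting alignment 'edc' -> 'acddb' left to right:
  Step 1: insert 'a' [insertion #1]
  Step 2: insert 'c' [insertion #2]
  Step 3: replace e->d
  Step 4: keep 'd'
  Step 5: replace c->b
Total insertions: 2

2


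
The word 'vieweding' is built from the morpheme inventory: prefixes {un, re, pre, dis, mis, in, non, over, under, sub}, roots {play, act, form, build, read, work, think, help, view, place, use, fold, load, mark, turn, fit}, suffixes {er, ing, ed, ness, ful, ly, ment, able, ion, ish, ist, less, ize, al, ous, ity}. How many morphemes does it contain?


Segmenting 'vieweding' against the inventory:
  'view' -> root (morpheme 1)
  'ed' -> suffix (morpheme 2)
  'ing' -> suffix (morpheme 3)
Total morphemes: 3

3


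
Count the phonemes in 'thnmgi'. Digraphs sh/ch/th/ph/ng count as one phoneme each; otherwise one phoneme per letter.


Parsing 'thnmgi' greedily, digraphs first:
  'th' -> digraph (1 consonant phoneme) (phonemes so far: 1)
  'n' -> consonant phoneme (phonemes so far: 2)
  'm' -> consonant phoneme (phonemes so far: 3)
  'g' -> consonant phoneme (phonemes so far: 4)
  'i' -> vowel phoneme (phonemes so far: 5)
Total phonemes: 5

5


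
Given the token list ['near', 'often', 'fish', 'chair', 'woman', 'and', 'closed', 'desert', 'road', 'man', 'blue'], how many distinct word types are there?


Listing all tokens and tracking unique types:
  Token 1: 'near' -> NEW (unique so far: 1)
  Token 2: 'often' -> NEW (unique so far: 2)
  Token 3: 'fish' -> NEW (unique so far: 3)
  Token 4: 'chair' -> NEW (unique so far: 4)
  Token 5: 'woman' -> NEW (unique so far: 5)
  Token 6: 'and' -> NEW (unique so far: 6)
  Token 7: 'closed' -> NEW (unique so far: 7)
  Token 8: 'desert' -> NEW (unique so far: 8)
  Token 9: 'road' -> NEW (unique so far: 9)
  Token 10: 'man' -> NEW (unique so far: 10)
  Token 11: 'blue' -> NEW (unique so far: 11)
Unique types: ('and', 'blue', 'chair', 'closed', 'desert', 'fish', 'man', 'near', 'often', 'road', 'woman')
Vocabulary size: 11

11


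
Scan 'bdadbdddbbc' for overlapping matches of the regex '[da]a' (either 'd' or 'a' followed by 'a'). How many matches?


Pattern: [da]a means either 'd' or 'a' followed by 'a'.
Scanning 'bdadbdddbbc' position-by-position:
  Pos 0: window 'bd' -> no
  Pos 1: window 'da' -> MATCH
  Pos 2: window 'ad' -> no
  Pos 3: window 'db' -> no
  Pos 4: window 'bd' -> no
  Pos 5: window 'dd' -> no
  Pos 6: window 'dd' -> no
  Pos 7: window 'db' -> no
  Pos 8: window 'bb' -> no
  Pos 9: window 'bc' -> no
  Pos 10: window 'c' -> no
Total matches: 1

1


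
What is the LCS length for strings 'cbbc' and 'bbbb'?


DP table for LCS of 'cbbc' and 'bbbb':
       b  b  b  b
    0  0  0  0  0
  c 0  0  0  0  0
  b 0  1  1  1  1
  b 0  1  2  2  2
  c 0  1  2  2  2
LCS: 'bb'
LCS length = 2

2


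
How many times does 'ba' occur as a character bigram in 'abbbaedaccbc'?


Scanning 'abbbaedaccbc' for bigram 'ba':
  Position 0: 'ab' -> no
  Position 1: 'bb' -> no
  Position 2: 'bb' -> no
  Position 3: 'ba' -> MATCH
  Position 4: 'ae' -> no
  Position 5: 'ed' -> no
  Position 6: 'da' -> no
  Position 7: 'ac' -> no
  Position 8: 'cc' -> no
  Position 9: 'cb' -> no
  Position 10: 'bc' -> no
Total matches: 1

1


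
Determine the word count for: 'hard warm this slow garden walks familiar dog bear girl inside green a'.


Counting words by splitting on spaces:
  Word 1: 'hard'
  Word 2: 'warm'
  Word 3: 'this'
  Word 4: 'slow'
  Word 5: 'garden'
  Word 6: 'walks'
  Word 7: 'familiar'
  Word 8: 'dog'
  Word 9: 'bear'
  Word 10: 'girl'
  Word 11: 'inside'
  Word 12: 'green'
  Word 13: 'a'
Total words: 13

13


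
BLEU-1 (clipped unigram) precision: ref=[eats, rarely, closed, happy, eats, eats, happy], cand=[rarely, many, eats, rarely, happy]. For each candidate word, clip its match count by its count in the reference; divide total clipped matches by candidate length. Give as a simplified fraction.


Reference word counts: {'closed': 1, 'eats': 3, 'happy': 2, 'rarely': 1}
Checking each candidate word (with clipping):
  'rarely' -> in reference (ref count 1, used 1/1) -> match (matches: 1)
  'many' -> not in reference -> no match (matches: 1)
  'eats' -> in reference (ref count 3, used 1/3) -> match (matches: 2)
  'rarely' -> ref count 1 already used up (1/1) -> clipped, no match (matches: 2)
  'happy' -> in reference (ref count 2, used 1/2) -> match (matches: 3)
Clipped matches: 3, Candidate length: 5
Precision = 3/5

3/5


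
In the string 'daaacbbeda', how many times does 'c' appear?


Scanning 'daaacbbeda' for 'c':
  Position 4: 'c' -> MATCH (count: 1)
Total occurrences of 'c': 1

1


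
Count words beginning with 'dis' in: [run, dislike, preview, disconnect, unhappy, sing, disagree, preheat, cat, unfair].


Checking each word for prefix 'dis':
  'run' -> no (count: 0)
  'dislike' -> YES, starts with 'dis' (count: 1)
  'preview' -> no (count: 1)
  'disconnect' -> YES, starts with 'dis' (count: 2)
  'unhappy' -> no (count: 2)
  'sing' -> no (count: 2)
  'disagree' -> YES, starts with 'dis' (count: 3)
  'preheat' -> no (count: 3)
  'cat' -> no (count: 3)
  'unfair' -> no (count: 3)
Total with prefix 'dis': 3

3


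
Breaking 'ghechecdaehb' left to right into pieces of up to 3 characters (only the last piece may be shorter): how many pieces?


'ghechecdaehb' has 12 characters.
Chunking with max size 3:
  Chunk 1: 'ghe' (positions 0-2)
  Chunk 2: 'che' (positions 3-5)
  Chunk 3: 'cda' (positions 6-8)
  Chunk 4: 'ehb' (positions 9-11)
Total chunks: ceil(12 / 3) = 4

4


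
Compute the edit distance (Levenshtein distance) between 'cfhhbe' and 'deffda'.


Building DP table for s1='cfhhbe' (len 6) and s2='deffda' (len 6):
       d  e  f  f  d  a
    0  1  2  3  4  5  6
  c 1  1  2  3  4  5  6
  f 2  2  2  2  3  4  5
  h 3  3  3  3  3  4  5
  h 4  4  4  4  4  4  5
  b 5  5  5  5  5  5  5
  e 6  6  5  6  6  6  6
Edit distance = dp[6][6] = 6

6


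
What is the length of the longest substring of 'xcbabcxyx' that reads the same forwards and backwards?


Scanning 'xcbabcxyx' for palindromic substrings.
Substring at positions 0-6: 'xcbabcx'.
Check: reverse('xcbabcx') = 'xcbabcx' -> palindrome confirmed.
Neighbouring characters ('-' / 'y') break symmetry, so it cannot extend further.
No longer palindromic substring exists; longest length = 7

7


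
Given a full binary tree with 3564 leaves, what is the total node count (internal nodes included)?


Leaf nodes (terminals): 3564
Internal nodes = n - 1 = 3564 - 1 = 3563
Total = leaves + internal = 3564 + 3563 = 7127

7127


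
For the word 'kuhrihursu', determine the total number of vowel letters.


Scanning each character of 'kuhrihursu':
  Position 1: 'k' -> consonant (running count: 0)
  Position 2: 'u' -> vowel (running count: 1)
  Position 3: 'h' -> consonant (running count: 1)
  Position 4: 'r' -> consonant (running count: 1)
  Position 5: 'i' -> vowel (running count: 2)
  Position 6: 'h' -> consonant (running count: 2)
  Position 7: 'u' -> vowel (running count: 3)
  Position 8: 'r' -> consonant (running count: 3)
  Position 9: 's' -> consonant (running count: 3)
  Position 10: 'u' -> vowel (running count: 4)
Total vowels: 4

4


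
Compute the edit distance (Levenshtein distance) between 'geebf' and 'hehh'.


Building DP table for s1='geebf' (len 5) and s2='hehh' (len 4):
       h  e  h  h
    0  1  2  3  4
  g 1  1  2  3  4
  e 2  2  1  2  3
  e 3  3  2  2  3
  b 4  4  3  3  3
  f 5  5  4  4  4
Edit distance = dp[5][4] = 4

4


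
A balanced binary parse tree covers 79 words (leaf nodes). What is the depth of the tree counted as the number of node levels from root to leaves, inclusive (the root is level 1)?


In a balanced binary tree with n leaves the deepest leaf is ceil(log2(n)) edges below the root,
so counting node levels inclusive of root and leaves gives ceil(log2(n)) + 1 levels.
log2(79) = 6.3038
ceil(6.3038) = 7
levels = 7 + 1 = 8

8


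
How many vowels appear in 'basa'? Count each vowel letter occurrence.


Scanning each character of 'basa':
  Position 1: 'b' -> consonant (running count: 0)
  Position 2: 'a' -> vowel (running count: 1)
  Position 3: 's' -> consonant (running count: 1)
  Position 4: 'a' -> vowel (running count: 2)
Total vowels: 2

2
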